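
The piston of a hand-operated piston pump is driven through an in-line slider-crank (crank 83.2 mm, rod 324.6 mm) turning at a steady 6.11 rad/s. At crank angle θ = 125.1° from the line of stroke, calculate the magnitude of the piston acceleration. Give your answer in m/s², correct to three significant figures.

2.05

ω = 6.11 rad/s
x(θ) = r cosθ + √(L² − r² sin²θ); with ω constant, a = ω²·d²x/dθ².
d²x/dθ² = −r cosθ − r²(cos2θ)/√u − r⁴ sin²2θ/(4u^{3/2}),  u = L² − r² sin²θ = 0.100732 m².
Substituting r = 0.0832 m, L = 0.3246 m, θ = 125.1°: d²x/dθ² = +0.054897 m.
a = ω²·d²x/dθ² = (6.11)²·(+0.054897) = +2.0494 m/s²;  |a| = 2.0494 m/s².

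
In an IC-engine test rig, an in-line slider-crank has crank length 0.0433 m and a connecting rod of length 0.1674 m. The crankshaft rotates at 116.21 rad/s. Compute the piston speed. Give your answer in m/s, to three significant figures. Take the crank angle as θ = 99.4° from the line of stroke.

4.75

ω = 116.2 rad/s
For an in-line slider-crank, x = r cosθ + √(L² − r² sin²θ), so v = −rω sinθ·[1 + r cosθ/√(L² − r² sin²θ)].
With r = 0.0433 m, L = 0.1674 m, θ = 99.4°: √(L² − r² sin²θ) = 0.16186 m.
v = −0.0433·116.2·0.98657·[1 + 0.0433·-0.16333/0.16186] = -4.7474 m/s.
|v| = 4.7474 m/s.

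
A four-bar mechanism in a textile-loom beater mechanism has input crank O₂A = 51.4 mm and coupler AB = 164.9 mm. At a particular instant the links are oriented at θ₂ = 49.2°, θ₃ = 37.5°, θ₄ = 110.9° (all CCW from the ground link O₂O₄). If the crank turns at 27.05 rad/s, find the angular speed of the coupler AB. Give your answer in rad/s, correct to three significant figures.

ω₂ = 27.05 rad/s
Differentiating the loop-closure r₂e^{iθ₂}+r₃e^{iθ₃}=r₁+r₄e^{iθ₄} gives r₂ω₂e^{iθ₂}+r₃ω₃e^{iθ₃}=r₄ω₄e^{iθ₄}.
Eliminating the other unknown: ω₃ = r₂ω₂ sin(θ₄−θ₂) / [r₃ sin(θ₃−θ₄)].
Numerator sine = +0.88048; denominator sine = -0.95832.
Result = 0.0514·27.05·(+0.88048) / (0.1649·(-0.95832)) = -7.7467 rad/s; magnitude 7.7467 rad/s.

7.75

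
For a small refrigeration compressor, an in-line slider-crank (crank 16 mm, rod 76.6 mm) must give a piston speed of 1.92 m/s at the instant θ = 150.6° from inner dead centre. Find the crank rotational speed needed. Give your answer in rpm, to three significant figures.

For an in-line slider-crank, |v_piston| = rω|sinθ|·[1 + r cosθ/√(L² − r² sin²θ)].
With r = 0.016 m, L = 0.0766 m, θ = 150.6°: the bracketed kinematic factor |dx/dθ| = 0.0064176 m.
ω = v/|dx/dθ| = 1.92/0.0064176 = 299.18 rad/s.
N = 60ω/(2π) = 2857 rpm.

2860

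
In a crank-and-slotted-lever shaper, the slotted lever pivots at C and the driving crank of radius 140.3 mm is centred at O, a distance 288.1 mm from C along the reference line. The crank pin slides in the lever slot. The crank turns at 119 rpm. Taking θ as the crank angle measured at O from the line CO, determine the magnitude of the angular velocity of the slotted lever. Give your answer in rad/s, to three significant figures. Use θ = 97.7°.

1.94

ω = 12.46 rad/s (from 119 rpm).
Crank pin A relative to C: A = (d + r cosθ, r sinθ); lever angle φ = atan2(r sinθ, d + r cosθ).
Differentiating tanφ: φ̇ = rω(d cosθ + r)/(d² + r² + 2dr cosθ).
d² + r² + 2dr cosθ = |CA|² = 0.0918541 m²;  d cosθ + r = +0.1017 m.
|ω_lever| = |0.1403·12.46·+0.1017| / 0.0918541 = 1.9358 rad/s.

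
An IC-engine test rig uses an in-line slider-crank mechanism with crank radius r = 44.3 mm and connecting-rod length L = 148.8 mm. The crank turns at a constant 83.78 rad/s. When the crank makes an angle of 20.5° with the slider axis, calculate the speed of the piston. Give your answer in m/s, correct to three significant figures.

1.66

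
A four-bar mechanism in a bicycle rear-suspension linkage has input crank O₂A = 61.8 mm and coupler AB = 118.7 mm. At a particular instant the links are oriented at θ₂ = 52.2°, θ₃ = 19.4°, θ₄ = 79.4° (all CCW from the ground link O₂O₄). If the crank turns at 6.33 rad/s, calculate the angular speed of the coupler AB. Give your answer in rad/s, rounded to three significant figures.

1.74

ω₂ = 6.33 rad/s
Differentiating the loop-closure r₂e^{iθ₂}+r₃e^{iθ₃}=r₁+r₄e^{iθ₄} gives r₂ω₂e^{iθ₂}+r₃ω₃e^{iθ₃}=r₄ω₄e^{iθ₄}.
Eliminating the other unknown: ω₃ = r₂ω₂ sin(θ₄−θ₂) / [r₃ sin(θ₃−θ₄)].
Numerator sine = +0.45710; denominator sine = -0.86603.
Result = 0.0618·6.33·(+0.45710) / (0.1187·(-0.86603)) = -1.7395 rad/s; magnitude 1.7395 rad/s.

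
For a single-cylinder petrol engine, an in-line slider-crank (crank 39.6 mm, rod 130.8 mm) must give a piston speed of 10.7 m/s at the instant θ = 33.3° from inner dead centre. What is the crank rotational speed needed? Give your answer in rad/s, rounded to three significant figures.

392

For an in-line slider-crank, |v_piston| = rω|sinθ|·[1 + r cosθ/√(L² − r² sin²θ)].
With r = 0.0396 m, L = 0.1308 m, θ = 33.3°: the bracketed kinematic factor |dx/dθ| = 0.02732 m.
ω = v/|dx/dθ| = 10.7/0.02732 = 391.65 rad/s.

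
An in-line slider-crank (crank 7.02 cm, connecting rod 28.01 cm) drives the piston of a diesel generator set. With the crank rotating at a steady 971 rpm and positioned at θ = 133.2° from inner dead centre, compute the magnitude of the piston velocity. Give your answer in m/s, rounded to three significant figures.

ω = 2π·971/60 = 101.7 rad/s
For an in-line slider-crank, x = r cosθ + √(L² − r² sin²θ), so v = −rω sinθ·[1 + r cosθ/√(L² − r² sin²θ)].
With r = 0.0702 m, L = 0.2801 m, θ = 133.2°: √(L² − r² sin²θ) = 0.27539 m.
v = −0.0702·101.7·0.72897·[1 + 0.0702·-0.68455/0.27539] = -4.2955 m/s.
|v| = 4.2955 m/s.

4.30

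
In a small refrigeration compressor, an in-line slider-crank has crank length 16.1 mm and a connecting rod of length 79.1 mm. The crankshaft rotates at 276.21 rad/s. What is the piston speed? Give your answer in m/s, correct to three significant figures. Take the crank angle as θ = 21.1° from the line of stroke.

ω = 276.2 rad/s
For an in-line slider-crank, x = r cosθ + √(L² − r² sin²θ), so v = −rω sinθ·[1 + r cosθ/√(L² − r² sin²θ)].
With r = 0.0161 m, L = 0.0791 m, θ = 21.1°: √(L² − r² sin²θ) = 0.078887 m.
v = −0.0161·276.2·0.36000·[1 + 0.0161·0.93295/0.078887] = -1.9057 m/s.
|v| = 1.9057 m/s.

1.91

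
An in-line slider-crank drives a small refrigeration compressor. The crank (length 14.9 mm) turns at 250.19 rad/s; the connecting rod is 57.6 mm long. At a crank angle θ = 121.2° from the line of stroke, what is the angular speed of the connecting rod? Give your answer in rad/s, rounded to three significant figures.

34.4

ω = 250.2 rad/s
The rod makes angle φ with the slider axis where L sinφ = r sinθ; differentiating, L cosφ·φ̇ = r ω cosθ.
L cosφ = √(L² − r² sin²θ) = 0.056172 m.
|ω_rod| = r ω |cosθ| / √(L² − r² sin²θ) = 0.0149·250.2·0.51803/0.056172 = 34.378 rad/s.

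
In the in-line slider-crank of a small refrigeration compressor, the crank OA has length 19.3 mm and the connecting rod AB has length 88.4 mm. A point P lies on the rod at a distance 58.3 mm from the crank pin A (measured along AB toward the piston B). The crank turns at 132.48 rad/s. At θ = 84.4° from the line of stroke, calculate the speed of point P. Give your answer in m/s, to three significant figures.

ω = 132.5 rad/s.  Crank-pin speed |V_A| = rω = 2.5569 m/s, perpendicular to OA.
Rod angle: sinφ = −(r/L) sinθ ⇒ φ = -12.550°; ω_rod = −rω cosθ/√(L²−r²sin²θ) = -2.8916 rad/s.
V_P = V_A + ω_rod × AP, with AP = 0.0583 m along the rod.
Components: V_Px = −rω sinθ − a·ω_rod·sinφ = -2.5813 m/s;  V_Py = rω cosθ + a·ω_rod·cosφ = +0.084956 m/s.
|V_P| = √(V_Px² + V_Py²) = 2.5827 m/s.

2.58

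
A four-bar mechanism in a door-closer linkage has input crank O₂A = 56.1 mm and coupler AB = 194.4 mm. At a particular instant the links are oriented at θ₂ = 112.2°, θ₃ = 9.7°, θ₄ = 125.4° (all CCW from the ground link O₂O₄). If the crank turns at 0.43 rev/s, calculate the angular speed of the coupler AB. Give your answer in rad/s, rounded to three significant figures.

0.198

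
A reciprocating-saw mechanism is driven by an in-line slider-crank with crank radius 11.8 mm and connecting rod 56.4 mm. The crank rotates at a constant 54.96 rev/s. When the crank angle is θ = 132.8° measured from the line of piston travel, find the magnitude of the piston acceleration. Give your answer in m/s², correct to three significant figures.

ω = 2π·55 = 345.3 rad/s
x(θ) = r cosθ + √(L² − r² sin²θ); with ω constant, a = ω²·d²x/dθ².
d²x/dθ² = −r cosθ − r²(cos2θ)/√u − r⁴ sin²2θ/(4u^{3/2}),  u = L² − r² sin²θ = 0.003106 m².
Substituting r = 0.0118 m, L = 0.0564 m, θ = 132.8°: d²x/dθ² = +0.0081812 m.
a = ω²·d²x/dθ² = (345.3)²·(+0.0081812) = +975.6 m/s²;  |a| = 975.6 m/s².

976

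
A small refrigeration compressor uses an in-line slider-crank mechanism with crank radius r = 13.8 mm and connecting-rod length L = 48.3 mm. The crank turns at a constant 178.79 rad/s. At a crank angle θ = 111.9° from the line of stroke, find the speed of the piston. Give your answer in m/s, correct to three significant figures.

2.04

ω = 178.8 rad/s
For an in-line slider-crank, x = r cosθ + √(L² − r² sin²θ), so v = −rω sinθ·[1 + r cosθ/√(L² − r² sin²θ)].
With r = 0.0138 m, L = 0.0483 m, θ = 111.9°: √(L² − r² sin²θ) = 0.046572 m.
v = −0.0138·178.8·0.92784·[1 + 0.0138·-0.37299/0.046572] = -2.0362 m/s.
|v| = 2.0362 m/s.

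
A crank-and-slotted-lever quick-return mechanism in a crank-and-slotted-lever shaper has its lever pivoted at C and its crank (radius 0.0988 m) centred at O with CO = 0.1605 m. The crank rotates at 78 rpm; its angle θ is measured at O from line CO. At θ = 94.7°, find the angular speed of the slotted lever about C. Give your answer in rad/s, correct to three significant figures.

2.10

ω = 8.168 rad/s (from 78 rpm).
Crank pin A relative to C: A = (d + r cosθ, r sinθ); lever angle φ = atan2(r sinθ, d + r cosθ).
Differentiating tanφ: φ̇ = rω(d cosθ + r)/(d² + r² + 2dr cosθ).
d² + r² + 2dr cosθ = |CA|² = 0.032923 m²;  d cosθ + r = +0.085649 m.
|ω_lever| = |0.0988·8.168·+0.085649| / 0.032923 = 2.0994 rad/s.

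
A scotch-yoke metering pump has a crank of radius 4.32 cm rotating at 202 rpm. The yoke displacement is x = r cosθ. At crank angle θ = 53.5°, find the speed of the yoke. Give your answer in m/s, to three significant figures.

ω = 21.15 rad/s (from 202 rpm).
x = r cosθ ⇒ ẋ = −rω sinθ.
|v| = rω|sinθ| = 0.0432·21.15·|sin 53.5°| = 0.73459 m/s.

0.735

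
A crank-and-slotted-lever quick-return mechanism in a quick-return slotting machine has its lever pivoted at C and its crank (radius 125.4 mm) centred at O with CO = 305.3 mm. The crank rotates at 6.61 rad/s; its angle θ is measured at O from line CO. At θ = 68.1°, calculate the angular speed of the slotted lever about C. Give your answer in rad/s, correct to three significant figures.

ω = 6.61 rad/s
Crank pin A relative to C: A = (d + r cosθ, r sinθ); lever angle φ = atan2(r sinθ, d + r cosθ).
Differentiating tanφ: φ̇ = rω(d cosθ + r)/(d² + r² + 2dr cosθ).
d² + r² + 2dr cosθ = |CA|² = 0.137493 m²;  d cosθ + r = +0.23927 m.
|ω_lever| = |0.1254·6.61·+0.23927| / 0.137493 = 1.4425 rad/s.

1.44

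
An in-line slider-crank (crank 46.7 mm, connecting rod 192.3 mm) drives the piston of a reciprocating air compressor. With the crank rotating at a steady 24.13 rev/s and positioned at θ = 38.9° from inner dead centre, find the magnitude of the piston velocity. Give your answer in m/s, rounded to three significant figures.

ω = 2π·24.1 = 151.6 rad/s
For an in-line slider-crank, x = r cosθ + √(L² − r² sin²θ), so v = −rω sinθ·[1 + r cosθ/√(L² − r² sin²θ)].
With r = 0.0467 m, L = 0.1923 m, θ = 38.9°: √(L² − r² sin²θ) = 0.19005 m.
v = −0.0467·151.6·0.62796·[1 + 0.0467·0.77824/0.19005] = -5.2964 m/s.
|v| = 5.2964 m/s.

5.30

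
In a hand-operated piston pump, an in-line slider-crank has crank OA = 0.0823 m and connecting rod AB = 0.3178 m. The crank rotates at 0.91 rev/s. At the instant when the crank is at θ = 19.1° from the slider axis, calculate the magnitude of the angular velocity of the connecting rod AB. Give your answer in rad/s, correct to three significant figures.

1.40

ω = 5.718 rad/s (converted from 0.91 rev/s).
The rod makes angle φ with the slider axis where L sinφ = r sinθ; differentiating, L cosφ·φ̇ = r ω cosθ.
L cosφ = √(L² − r² sin²θ) = 0.31666 m.
|ω_rod| = r ω |cosθ| / √(L² − r² sin²θ) = 0.0823·5.718·0.94495/0.31666 = 1.4042 rad/s.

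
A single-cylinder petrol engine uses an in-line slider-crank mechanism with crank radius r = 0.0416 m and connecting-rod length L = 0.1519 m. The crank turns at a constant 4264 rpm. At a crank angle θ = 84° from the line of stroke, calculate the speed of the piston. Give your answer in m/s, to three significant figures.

19.0

ω = 2π·4264/60 = 446.5 rad/s
For an in-line slider-crank, x = r cosθ + √(L² − r² sin²θ), so v = −rω sinθ·[1 + r cosθ/√(L² − r² sin²θ)].
With r = 0.0416 m, L = 0.1519 m, θ = 84°: √(L² − r² sin²θ) = 0.14616 m.
v = −0.0416·446.5·0.99452·[1 + 0.0416·0.10453/0.14616] = -19.023 m/s.
|v| = 19.023 m/s.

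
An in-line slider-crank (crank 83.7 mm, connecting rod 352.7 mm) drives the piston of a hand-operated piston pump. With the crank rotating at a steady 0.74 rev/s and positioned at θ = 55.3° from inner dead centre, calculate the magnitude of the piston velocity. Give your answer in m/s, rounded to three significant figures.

0.364

ω = 2π·0.74 = 4.65 rad/s
For an in-line slider-crank, x = r cosθ + √(L² − r² sin²θ), so v = −rω sinθ·[1 + r cosθ/√(L² − r² sin²θ)].
With r = 0.0837 m, L = 0.3527 m, θ = 55.3°: √(L² − r² sin²θ) = 0.34592 m.
v = −0.0837·4.65·0.82214·[1 + 0.0837·0.56928/0.34592] = -0.36402 m/s.
|v| = 0.36402 m/s.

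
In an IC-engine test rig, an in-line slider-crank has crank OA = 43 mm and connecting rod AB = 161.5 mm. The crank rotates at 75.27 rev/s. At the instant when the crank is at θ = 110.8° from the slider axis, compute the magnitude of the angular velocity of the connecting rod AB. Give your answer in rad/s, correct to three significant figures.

46.2

ω = 472.9 rad/s (converted from 75.27 rev/s).
The rod makes angle φ with the slider axis where L sinφ = r sinθ; differentiating, L cosφ·φ̇ = r ω cosθ.
L cosφ = √(L² − r² sin²θ) = 0.15642 m.
|ω_rod| = r ω |cosθ| / √(L² − r² sin²θ) = 0.043·472.9·0.35511/0.15642 = 46.168 rad/s.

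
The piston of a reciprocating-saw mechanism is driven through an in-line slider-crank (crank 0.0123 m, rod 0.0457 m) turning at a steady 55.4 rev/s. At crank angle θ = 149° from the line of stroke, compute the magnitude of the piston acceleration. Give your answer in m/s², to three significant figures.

ω = 2π·55.4 = 348.1 rad/s
x(θ) = r cosθ + √(L² − r² sin²θ); with ω constant, a = ω²·d²x/dθ².
d²x/dθ² = −r cosθ − r²(cos2θ)/√u − r⁴ sin²2θ/(4u^{3/2}),  u = L² − r² sin²θ = 0.00204836 m².
Substituting r = 0.0123 m, L = 0.0457 m, θ = 149°: d²x/dθ² = +0.0089257 m.
a = ω²·d²x/dθ² = (348.1)²·(+0.0089257) = +1081.5 m/s²;  |a| = 1081.5 m/s².

1080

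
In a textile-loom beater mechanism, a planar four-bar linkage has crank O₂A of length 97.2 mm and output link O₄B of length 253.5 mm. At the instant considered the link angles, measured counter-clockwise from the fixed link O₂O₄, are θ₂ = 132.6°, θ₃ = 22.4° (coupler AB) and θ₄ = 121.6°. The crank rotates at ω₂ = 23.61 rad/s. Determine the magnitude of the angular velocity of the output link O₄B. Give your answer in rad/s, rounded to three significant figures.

ω₂ = 23.61 rad/s
Differentiating the loop-closure r₂e^{iθ₂}+r₃e^{iθ₃}=r₁+r₄e^{iθ₄} gives r₂ω₂e^{iθ₂}+r₃ω₃e^{iθ₃}=r₄ω₄e^{iθ₄}.
Eliminating the other unknown: ω₄ = r₂ω₂ sin(θ₂−θ₃) / [r₄ sin(θ₄−θ₃)].
Numerator sine = +0.93849; denominator sine = +0.98714.
Result = 0.0972·23.61·(+0.93849) / (0.2535·(+0.98714)) = +8.6067 rad/s; magnitude 8.6067 rad/s.

8.61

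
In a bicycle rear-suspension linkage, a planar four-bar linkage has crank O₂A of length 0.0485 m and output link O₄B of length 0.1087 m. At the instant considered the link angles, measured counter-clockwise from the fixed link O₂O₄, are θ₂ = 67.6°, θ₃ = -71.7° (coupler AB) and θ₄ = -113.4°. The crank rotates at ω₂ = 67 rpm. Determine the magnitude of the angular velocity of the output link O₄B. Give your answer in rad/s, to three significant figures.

ω₂ = 7.016 rad/s (from 67 rpm).
Differentiating the loop-closure r₂e^{iθ₂}+r₃e^{iθ₃}=r₁+r₄e^{iθ₄} gives r₂ω₂e^{iθ₂}+r₃ω₃e^{iθ₃}=r₄ω₄e^{iθ₄}.
Eliminating the other unknown: ω₄ = r₂ω₂ sin(θ₂−θ₃) / [r₄ sin(θ₄−θ₃)].
Numerator sine = +0.65210; denominator sine = -0.66523.
Result = 0.0485·7.016·(+0.65210) / (0.1087·(-0.66523)) = -3.0687 rad/s; magnitude 3.0687 rad/s.

3.07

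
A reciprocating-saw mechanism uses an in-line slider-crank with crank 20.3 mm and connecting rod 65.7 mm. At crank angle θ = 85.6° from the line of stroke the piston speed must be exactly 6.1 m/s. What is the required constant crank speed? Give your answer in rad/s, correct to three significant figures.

294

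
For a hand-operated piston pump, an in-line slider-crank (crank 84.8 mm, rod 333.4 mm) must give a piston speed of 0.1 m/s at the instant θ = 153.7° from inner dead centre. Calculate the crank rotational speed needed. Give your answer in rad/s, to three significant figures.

3.45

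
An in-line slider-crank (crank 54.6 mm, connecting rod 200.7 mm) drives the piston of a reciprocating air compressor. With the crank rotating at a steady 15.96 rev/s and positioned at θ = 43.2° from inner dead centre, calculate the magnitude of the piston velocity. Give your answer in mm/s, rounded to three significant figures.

ω = 2π·16 = 100.3 rad/s
For an in-line slider-crank, x = r cosθ + √(L² − r² sin²θ), so v = −rω sinθ·[1 + r cosθ/√(L² − r² sin²θ)].
With r = 0.0546 m, L = 0.2007 m, θ = 43.2°: √(L² − r² sin²θ) = 0.19719 m.
v = −0.0546·100.3·0.68455·[1 + 0.0546·0.72897/0.19719] = -4.5046 m/s.
|v| = 4.5046 m/s = 4504.6 mm/s.

4500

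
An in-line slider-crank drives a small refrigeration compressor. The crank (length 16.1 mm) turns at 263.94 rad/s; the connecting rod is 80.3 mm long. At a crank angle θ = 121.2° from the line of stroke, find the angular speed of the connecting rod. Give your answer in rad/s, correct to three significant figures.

ω = 263.9 rad/s
The rod makes angle φ with the slider axis where L sinφ = r sinθ; differentiating, L cosφ·φ̇ = r ω cosθ.
L cosφ = √(L² − r² sin²θ) = 0.07911 m.
|ω_rod| = r ω |cosθ| / √(L² − r² sin²θ) = 0.0161·263.9·0.51803/0.07911 = 27.826 rad/s.

27.8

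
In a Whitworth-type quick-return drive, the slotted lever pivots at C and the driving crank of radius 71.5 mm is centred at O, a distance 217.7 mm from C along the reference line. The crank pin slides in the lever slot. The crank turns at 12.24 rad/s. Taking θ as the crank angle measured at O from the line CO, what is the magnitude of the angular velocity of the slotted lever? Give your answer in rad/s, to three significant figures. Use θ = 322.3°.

ω = 12.24 rad/s
Crank pin A relative to C: A = (d + r cosθ, r sinθ); lever angle φ = atan2(r sinθ, d + r cosθ).
Differentiating tanφ: φ̇ = rω(d cosθ + r)/(d² + r² + 2dr cosθ).
d² + r² + 2dr cosθ = |CA|² = 0.0771372 m²;  d cosθ + r = +0.24375 m.
|ω_lever| = |0.0715·12.24·+0.24375| / 0.0771372 = 2.7655 rad/s.

2.77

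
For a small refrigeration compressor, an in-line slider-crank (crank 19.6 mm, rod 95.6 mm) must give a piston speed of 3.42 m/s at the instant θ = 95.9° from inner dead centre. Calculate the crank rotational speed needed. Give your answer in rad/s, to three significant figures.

179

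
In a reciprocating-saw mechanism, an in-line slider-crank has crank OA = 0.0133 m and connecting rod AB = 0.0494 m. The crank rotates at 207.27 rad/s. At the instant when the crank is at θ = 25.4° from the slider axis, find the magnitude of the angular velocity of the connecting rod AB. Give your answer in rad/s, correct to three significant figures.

50.7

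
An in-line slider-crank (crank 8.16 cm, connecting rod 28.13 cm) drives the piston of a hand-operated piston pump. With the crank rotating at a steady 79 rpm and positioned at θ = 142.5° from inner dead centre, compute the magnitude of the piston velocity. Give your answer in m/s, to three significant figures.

0.315

ω = 2π·79/60 = 8.273 rad/s
For an in-line slider-crank, x = r cosθ + √(L² − r² sin²θ), so v = −rω sinθ·[1 + r cosθ/√(L² − r² sin²θ)].
With r = 0.0816 m, L = 0.2813 m, θ = 142.5°: √(L² − r² sin²θ) = 0.27688 m.
v = −0.0816·8.273·0.60876·[1 + 0.0816·-0.79335/0.27688] = -0.31487 m/s.
|v| = 0.31487 m/s.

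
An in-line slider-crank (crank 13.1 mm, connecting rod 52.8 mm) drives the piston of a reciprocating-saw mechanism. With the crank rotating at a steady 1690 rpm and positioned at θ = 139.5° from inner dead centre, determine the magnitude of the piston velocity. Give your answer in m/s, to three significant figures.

1.22

ω = 2π·1690/60 = 177 rad/s
For an in-line slider-crank, x = r cosθ + √(L² − r² sin²θ), so v = −rω sinθ·[1 + r cosθ/√(L² − r² sin²θ)].
With r = 0.0131 m, L = 0.0528 m, θ = 139.5°: √(L² − r² sin²θ) = 0.05211 m.
v = −0.0131·177·0.64945·[1 + 0.0131·-0.76041/0.05211] = -1.2179 m/s.
|v| = 1.2179 m/s.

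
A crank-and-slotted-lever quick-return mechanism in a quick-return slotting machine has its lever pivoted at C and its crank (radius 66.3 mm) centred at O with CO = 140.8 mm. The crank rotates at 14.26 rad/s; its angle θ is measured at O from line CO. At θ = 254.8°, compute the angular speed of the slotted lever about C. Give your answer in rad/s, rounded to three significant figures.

ω = 14.26 rad/s
Crank pin A relative to C: A = (d + r cosθ, r sinθ); lever angle φ = atan2(r sinθ, d + r cosθ).
Differentiating tanφ: φ̇ = rω(d cosθ + r)/(d² + r² + 2dr cosθ).
d² + r² + 2dr cosθ = |CA|² = 0.0193252 m²;  d cosθ + r = +0.029384 m.
|ω_lever| = |0.0663·14.26·+0.029384| / 0.0193252 = 1.4375 rad/s.

1.44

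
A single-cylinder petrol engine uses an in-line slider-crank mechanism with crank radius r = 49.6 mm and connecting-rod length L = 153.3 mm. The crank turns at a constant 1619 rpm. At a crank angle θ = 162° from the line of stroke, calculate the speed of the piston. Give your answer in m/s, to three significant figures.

1.79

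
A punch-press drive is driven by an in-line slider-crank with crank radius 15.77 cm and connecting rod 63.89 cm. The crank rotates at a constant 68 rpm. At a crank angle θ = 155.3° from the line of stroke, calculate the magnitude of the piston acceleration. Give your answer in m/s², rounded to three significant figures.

ω = 2π·68/60 = 7.121 rad/s
x(θ) = r cosθ + √(L² − r² sin²θ); with ω constant, a = ω²·d²x/dθ².
d²x/dθ² = −r cosθ − r²(cos2θ)/√u − r⁴ sin²2θ/(4u^{3/2}),  u = L² − r² sin²θ = 0.403851 m².
Substituting r = 0.1577 m, L = 0.6389 m, θ = 155.3°: d²x/dθ² = +0.11746 m.
a = ω²·d²x/dθ² = (7.121)²·(+0.11746) = +5.956 m/s²;  |a| = 5.956 m/s².

5.96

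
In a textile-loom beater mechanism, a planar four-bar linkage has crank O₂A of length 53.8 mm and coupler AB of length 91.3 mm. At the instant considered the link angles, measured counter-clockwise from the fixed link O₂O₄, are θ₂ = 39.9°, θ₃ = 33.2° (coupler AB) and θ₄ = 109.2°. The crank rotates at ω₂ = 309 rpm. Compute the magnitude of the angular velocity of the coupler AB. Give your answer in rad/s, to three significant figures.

18.4

ω₂ = 32.36 rad/s (from 309 rpm).
Differentiating the loop-closure r₂e^{iθ₂}+r₃e^{iθ₃}=r₁+r₄e^{iθ₄} gives r₂ω₂e^{iθ₂}+r₃ω₃e^{iθ₃}=r₄ω₄e^{iθ₄}.
Eliminating the other unknown: ω₃ = r₂ω₂ sin(θ₄−θ₂) / [r₃ sin(θ₃−θ₄)].
Numerator sine = +0.93544; denominator sine = -0.97030.
Result = 0.0538·32.36·(+0.93544) / (0.0913·(-0.97030)) = -18.383 rad/s; magnitude 18.383 rad/s.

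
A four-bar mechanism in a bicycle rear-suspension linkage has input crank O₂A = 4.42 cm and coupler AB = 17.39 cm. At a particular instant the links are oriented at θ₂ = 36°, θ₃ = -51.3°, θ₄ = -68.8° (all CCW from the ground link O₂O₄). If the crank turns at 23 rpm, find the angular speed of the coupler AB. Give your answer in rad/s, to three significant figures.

ω₂ = 2.409 rad/s (from 23 rpm).
Differentiating the loop-closure r₂e^{iθ₂}+r₃e^{iθ₃}=r₁+r₄e^{iθ₄} gives r₂ω₂e^{iθ₂}+r₃ω₃e^{iθ₃}=r₄ω₄e^{iθ₄}.
Eliminating the other unknown: ω₃ = r₂ω₂ sin(θ₄−θ₂) / [r₃ sin(θ₃−θ₄)].
Numerator sine = -0.96682; denominator sine = +0.30071.
Result = 0.0442·2.409·(-0.96682) / (0.1739·(+0.30071)) = -1.9683 rad/s; magnitude 1.9683 rad/s.

1.97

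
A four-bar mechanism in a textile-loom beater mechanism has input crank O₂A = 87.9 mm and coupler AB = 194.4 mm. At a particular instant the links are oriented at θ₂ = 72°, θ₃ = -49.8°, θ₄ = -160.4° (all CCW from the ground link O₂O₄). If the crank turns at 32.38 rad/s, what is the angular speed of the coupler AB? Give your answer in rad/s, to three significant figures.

ω₂ = 32.38 rad/s
Differentiating the loop-closure r₂e^{iθ₂}+r₃e^{iθ₃}=r₁+r₄e^{iθ₄} gives r₂ω₂e^{iθ₂}+r₃ω₃e^{iθ₃}=r₄ω₄e^{iθ₄}.
Eliminating the other unknown: ω₃ = r₂ω₂ sin(θ₄−θ₂) / [r₃ sin(θ₃−θ₄)].
Numerator sine = +0.79229; denominator sine = +0.93606.
Result = 0.0879·32.38·(+0.79229) / (0.1944·(+0.93606)) = +12.392 rad/s; magnitude 12.392 rad/s.

12.4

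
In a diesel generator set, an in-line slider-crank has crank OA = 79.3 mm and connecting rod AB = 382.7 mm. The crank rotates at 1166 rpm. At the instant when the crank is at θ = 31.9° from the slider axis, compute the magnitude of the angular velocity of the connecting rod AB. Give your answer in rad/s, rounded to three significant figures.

ω = 122.1 rad/s (converted from 1166 rpm).
The rod makes angle φ with the slider axis where L sinφ = r sinθ; differentiating, L cosφ·φ̇ = r ω cosθ.
L cosφ = √(L² − r² sin²θ) = 0.3804 m.
|ω_rod| = r ω |cosθ| / √(L² − r² sin²θ) = 0.0793·122.1·0.84897/0.3804 = 21.61 rad/s.

21.6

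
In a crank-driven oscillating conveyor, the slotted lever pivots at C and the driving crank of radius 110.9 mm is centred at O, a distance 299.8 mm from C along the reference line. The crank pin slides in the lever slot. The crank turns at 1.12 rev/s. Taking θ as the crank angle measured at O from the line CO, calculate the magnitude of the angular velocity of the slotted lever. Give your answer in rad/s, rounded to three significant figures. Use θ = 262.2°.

ω = 7.037 rad/s (from 1.12 rev/s).
Crank pin A relative to C: A = (d + r cosθ, r sinθ); lever angle φ = atan2(r sinθ, d + r cosθ).
Differentiating tanφ: φ̇ = rω(d cosθ + r)/(d² + r² + 2dr cosθ).
d² + r² + 2dr cosθ = |CA|² = 0.0931544 m²;  d cosθ + r = +0.070212 m.
|ω_lever| = |0.1109·7.037·+0.070212| / 0.0931544 = 0.58822 rad/s.

0.588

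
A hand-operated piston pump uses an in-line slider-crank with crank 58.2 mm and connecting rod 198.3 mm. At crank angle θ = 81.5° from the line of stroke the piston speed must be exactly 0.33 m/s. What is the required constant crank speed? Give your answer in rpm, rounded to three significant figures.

For an in-line slider-crank, |v_piston| = rω|sinθ|·[1 + r cosθ/√(L² − r² sin²θ)].
With r = 0.0582 m, L = 0.1983 m, θ = 81.5°: the bracketed kinematic factor |dx/dθ| = 0.06017 m.
ω = v/|dx/dθ| = 0.33/0.06017 = 5.4844 rad/s.
N = 60ω/(2π) = 52.373 rpm.

52.4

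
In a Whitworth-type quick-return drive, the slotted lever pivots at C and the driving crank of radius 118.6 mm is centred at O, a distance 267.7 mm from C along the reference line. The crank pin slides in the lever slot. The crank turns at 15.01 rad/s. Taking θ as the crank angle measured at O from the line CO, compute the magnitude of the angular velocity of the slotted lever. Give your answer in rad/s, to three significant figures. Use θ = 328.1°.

ω = 15.01 rad/s
Crank pin A relative to C: A = (d + r cosθ, r sinθ); lever angle φ = atan2(r sinθ, d + r cosθ).
Differentiating tanφ: φ̇ = rω(d cosθ + r)/(d² + r² + 2dr cosθ).
d² + r² + 2dr cosθ = |CA|² = 0.139638 m²;  d cosθ + r = +0.34587 m.
|ω_lever| = |0.1186·15.01·+0.34587| / 0.139638 = 4.4094 rad/s.

4.41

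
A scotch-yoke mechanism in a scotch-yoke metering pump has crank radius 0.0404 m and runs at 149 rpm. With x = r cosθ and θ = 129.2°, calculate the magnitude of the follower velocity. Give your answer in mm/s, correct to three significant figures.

ω = 15.6 rad/s (from 149 rpm).
x = r cosθ ⇒ ẋ = −rω sinθ.
|v| = rω|sinθ| = 0.0404·15.6·|sin 129.2°| = 0.4885 m/s = 488.5 mm/s.

489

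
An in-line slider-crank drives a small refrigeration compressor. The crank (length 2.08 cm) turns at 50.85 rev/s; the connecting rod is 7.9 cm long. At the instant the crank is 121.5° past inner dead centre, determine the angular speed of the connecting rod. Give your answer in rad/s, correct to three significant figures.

ω = 319.5 rad/s (converted from 50.85 rev/s).
The rod makes angle φ with the slider axis where L sinφ = r sinθ; differentiating, L cosφ·φ̇ = r ω cosθ.
L cosφ = √(L² − r² sin²θ) = 0.076984 m.
|ω_rod| = r ω |cosθ| / √(L² − r² sin²θ) = 0.0208·319.5·0.52250/0.076984 = 45.105 rad/s.

45.1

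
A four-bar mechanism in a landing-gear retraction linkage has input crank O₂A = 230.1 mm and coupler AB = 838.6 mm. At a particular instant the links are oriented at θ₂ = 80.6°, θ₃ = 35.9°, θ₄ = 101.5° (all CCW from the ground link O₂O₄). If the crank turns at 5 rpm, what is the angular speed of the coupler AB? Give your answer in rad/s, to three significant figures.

0.0563

ω₂ = 0.5236 rad/s (from 5 rpm).
Differentiating the loop-closure r₂e^{iθ₂}+r₃e^{iθ₃}=r₁+r₄e^{iθ₄} gives r₂ω₂e^{iθ₂}+r₃ω₃e^{iθ₃}=r₄ω₄e^{iθ₄}.
Eliminating the other unknown: ω₃ = r₂ω₂ sin(θ₄−θ₂) / [r₃ sin(θ₃−θ₄)].
Numerator sine = +0.35674; denominator sine = -0.91068.
Result = 0.2301·0.5236·(+0.35674) / (0.8386·(-0.91068)) = -0.056278 rad/s; magnitude 0.056278 rad/s.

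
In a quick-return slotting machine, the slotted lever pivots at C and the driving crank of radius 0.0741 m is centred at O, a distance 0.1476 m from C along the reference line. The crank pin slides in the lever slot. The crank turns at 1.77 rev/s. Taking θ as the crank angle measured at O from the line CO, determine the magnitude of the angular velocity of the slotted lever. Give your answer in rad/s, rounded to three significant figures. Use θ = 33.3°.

ω = 11.12 rad/s (from 1.77 rev/s).
Crank pin A relative to C: A = (d + r cosθ, r sinθ); lever angle φ = atan2(r sinθ, d + r cosθ).
Differentiating tanφ: φ̇ = rω(d cosθ + r)/(d² + r² + 2dr cosθ).
d² + r² + 2dr cosθ = |CA|² = 0.0455593 m²;  d cosθ + r = +0.19747 m.
|ω_lever| = |0.0741·11.12·+0.19747| / 0.0455593 = 3.5718 rad/s.

3.57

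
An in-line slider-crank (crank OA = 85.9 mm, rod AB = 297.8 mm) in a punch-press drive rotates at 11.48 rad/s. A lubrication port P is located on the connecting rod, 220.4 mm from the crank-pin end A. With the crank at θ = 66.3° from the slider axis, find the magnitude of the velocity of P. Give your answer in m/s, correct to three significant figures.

ω = 11.48 rad/s.  Crank-pin speed |V_A| = rω = 0.98613 m/s, perpendicular to OA.
Rod angle: sinφ = −(r/L) sinθ ⇒ φ = -15.315°; ω_rod = −rω cosθ/√(L²−r²sin²θ) = -1.38 rad/s.
V_P = V_A + ω_rod × AP, with AP = 0.2204 m along the rod.
Components: V_Px = −rω sinθ − a·ω_rod·sinφ = -0.9833 m/s;  V_Py = rω cosθ + a·ω_rod·cosφ = +0.10302 m/s.
|V_P| = √(V_Px² + V_Py²) = 0.98868 m/s.

0.989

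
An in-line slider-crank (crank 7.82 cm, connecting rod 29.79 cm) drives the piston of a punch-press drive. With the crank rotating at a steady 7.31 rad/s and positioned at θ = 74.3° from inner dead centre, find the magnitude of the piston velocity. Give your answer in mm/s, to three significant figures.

591

ω = 7.31 rad/s
For an in-line slider-crank, x = r cosθ + √(L² − r² sin²θ), so v = −rω sinθ·[1 + r cosθ/√(L² − r² sin²θ)].
With r = 0.0782 m, L = 0.2979 m, θ = 74.3°: √(L² − r² sin²θ) = 0.28823 m.
v = −0.0782·7.31·0.96269·[1 + 0.0782·0.27060/0.28823] = -0.59072 m/s.
|v| = 0.59072 m/s = 590.72 mm/s.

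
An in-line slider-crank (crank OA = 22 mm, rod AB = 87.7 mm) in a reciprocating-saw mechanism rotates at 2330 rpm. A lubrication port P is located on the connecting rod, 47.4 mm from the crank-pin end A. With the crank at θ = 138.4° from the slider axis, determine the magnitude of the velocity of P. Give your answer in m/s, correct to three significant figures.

3.69

ω = 244 rad/s.  Crank-pin speed |V_A| = rω = 5.3679 m/s, perpendicular to OA.
Rod angle: sinφ = −(r/L) sinθ ⇒ φ = -9.587°; ω_rod = −rω cosθ/√(L²−r²sin²θ) = +46.42 rad/s.
V_P = V_A + ω_rod × AP, with AP = 0.0474 m along the rod.
Components: V_Px = −rω sinθ − a·ω_rod·sinφ = -3.1975 m/s;  V_Py = rω cosθ + a·ω_rod·cosφ = -1.8446 m/s.
|V_P| = √(V_Px² + V_Py²) = 3.6914 m/s.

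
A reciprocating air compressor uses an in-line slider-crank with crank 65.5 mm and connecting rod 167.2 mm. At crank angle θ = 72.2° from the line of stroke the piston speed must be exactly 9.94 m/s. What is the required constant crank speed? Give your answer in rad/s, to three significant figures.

For an in-line slider-crank, |v_piston| = rω|sinθ|·[1 + r cosθ/√(L² − r² sin²θ)].
With r = 0.0655 m, L = 0.1672 m, θ = 72.2°: the bracketed kinematic factor |dx/dθ| = 0.070414 m.
ω = v/|dx/dθ| = 9.94/0.070414 = 141.17 rad/s.

141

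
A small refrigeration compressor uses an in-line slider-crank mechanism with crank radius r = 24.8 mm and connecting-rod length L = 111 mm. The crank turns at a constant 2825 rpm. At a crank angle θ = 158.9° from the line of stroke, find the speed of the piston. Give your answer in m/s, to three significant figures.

ω = 2π·2825/60 = 295.8 rad/s
For an in-line slider-crank, x = r cosθ + √(L² − r² sin²θ), so v = −rω sinθ·[1 + r cosθ/√(L² − r² sin²θ)].
With r = 0.0248 m, L = 0.111 m, θ = 158.9°: √(L² − r² sin²θ) = 0.11064 m.
v = −0.0248·295.8·0.36000·[1 + 0.0248·-0.93295/0.11064] = -2.0889 m/s.
|v| = 2.0889 m/s.

2.09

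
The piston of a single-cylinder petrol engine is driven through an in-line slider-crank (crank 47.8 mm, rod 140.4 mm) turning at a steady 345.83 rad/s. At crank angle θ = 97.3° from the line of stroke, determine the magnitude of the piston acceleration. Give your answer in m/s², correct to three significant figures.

2720

ω = 345.8 rad/s
x(θ) = r cosθ + √(L² − r² sin²θ); with ω constant, a = ω²·d²x/dθ².
d²x/dθ² = −r cosθ − r²(cos2θ)/√u − r⁴ sin²2θ/(4u^{3/2}),  u = L² − r² sin²θ = 0.0174642 m².
Substituting r = 0.0478 m, L = 0.1404 m, θ = 97.3°: d²x/dθ² = +0.022769 m.
a = ω²·d²x/dθ² = (345.8)²·(+0.022769) = +2723.1 m/s²;  |a| = 2723.1 m/s².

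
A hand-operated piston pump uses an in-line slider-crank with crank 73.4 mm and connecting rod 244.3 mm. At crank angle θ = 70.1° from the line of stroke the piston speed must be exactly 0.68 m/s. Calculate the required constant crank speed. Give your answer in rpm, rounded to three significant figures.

85.0

For an in-line slider-crank, |v_piston| = rω|sinθ|·[1 + r cosθ/√(L² − r² sin²θ)].
With r = 0.0734 m, L = 0.2443 m, θ = 70.1°: the bracketed kinematic factor |dx/dθ| = 0.076375 m.
ω = v/|dx/dθ| = 0.68/0.076375 = 8.9034 rad/s.
N = 60ω/(2π) = 85.021 rpm.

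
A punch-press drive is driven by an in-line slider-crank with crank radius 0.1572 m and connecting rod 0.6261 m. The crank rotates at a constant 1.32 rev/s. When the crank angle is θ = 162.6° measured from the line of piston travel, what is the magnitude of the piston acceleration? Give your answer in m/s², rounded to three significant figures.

8.07

ω = 2π·1.32 = 8.294 rad/s
x(θ) = r cosθ + √(L² − r² sin²θ); with ω constant, a = ω²·d²x/dθ².
d²x/dθ² = −r cosθ − r²(cos2θ)/√u − r⁴ sin²2θ/(4u^{3/2}),  u = L² − r² sin²θ = 0.389791 m².
Substituting r = 0.1572 m, L = 0.6261 m, θ = 162.6°: d²x/dθ² = +0.1173 m.
a = ω²·d²x/dθ² = (8.294)²·(+0.1173) = +8.0687 m/s²;  |a| = 8.0687 m/s².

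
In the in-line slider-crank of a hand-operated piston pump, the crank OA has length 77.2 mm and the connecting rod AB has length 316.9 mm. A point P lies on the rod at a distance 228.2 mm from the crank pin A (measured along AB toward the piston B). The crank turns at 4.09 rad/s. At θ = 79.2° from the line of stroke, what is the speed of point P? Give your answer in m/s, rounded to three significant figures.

0.321

ω = 4.09 rad/s.  Crank-pin speed |V_A| = rω = 0.31575 m/s, perpendicular to OA.
Rod angle: sinφ = −(r/L) sinθ ⇒ φ = -13.845°; ω_rod = −rω cosθ/√(L²−r²sin²θ) = -0.19229 rad/s.
V_P = V_A + ω_rod × AP, with AP = 0.2282 m along the rod.
Components: V_Px = −rω sinθ − a·ω_rod·sinφ = -0.32066 m/s;  V_Py = rω cosθ + a·ω_rod·cosφ = +0.01656 m/s.
|V_P| = √(V_Px² + V_Py²) = 0.32108 m/s.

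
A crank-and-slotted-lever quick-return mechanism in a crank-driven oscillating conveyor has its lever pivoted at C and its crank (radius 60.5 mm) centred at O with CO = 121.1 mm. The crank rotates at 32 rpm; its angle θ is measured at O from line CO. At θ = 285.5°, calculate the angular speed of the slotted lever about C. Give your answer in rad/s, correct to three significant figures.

0.846

ω = 3.351 rad/s (from 32 rpm).
Crank pin A relative to C: A = (d + r cosθ, r sinθ); lever angle φ = atan2(r sinθ, d + r cosθ).
Differentiating tanφ: φ̇ = rω(d cosθ + r)/(d² + r² + 2dr cosθ).
d² + r² + 2dr cosθ = |CA|² = 0.0222413 m²;  d cosθ + r = +0.092863 m.
|ω_lever| = |0.0605·3.351·+0.092863| / 0.0222413 = 0.84647 rad/s.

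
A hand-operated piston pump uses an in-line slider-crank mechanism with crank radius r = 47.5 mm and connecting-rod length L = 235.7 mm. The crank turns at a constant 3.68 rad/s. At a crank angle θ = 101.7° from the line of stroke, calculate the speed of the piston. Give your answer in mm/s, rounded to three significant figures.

ω = 3.68 rad/s
For an in-line slider-crank, x = r cosθ + √(L² − r² sin²θ), so v = −rω sinθ·[1 + r cosθ/√(L² − r² sin²θ)].
With r = 0.0475 m, L = 0.2357 m, θ = 101.7°: √(L² − r² sin²θ) = 0.23106 m.
v = −0.0475·3.68·0.97922·[1 + 0.0475·-0.20279/0.23106] = -0.16403 m/s.
|v| = 0.16403 m/s = 164.03 mm/s.

164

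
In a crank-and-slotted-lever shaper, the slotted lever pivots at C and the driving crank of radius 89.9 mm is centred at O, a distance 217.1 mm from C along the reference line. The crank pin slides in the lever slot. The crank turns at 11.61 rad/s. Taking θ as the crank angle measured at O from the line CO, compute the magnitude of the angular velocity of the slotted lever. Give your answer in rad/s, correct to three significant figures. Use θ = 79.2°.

2.18

ω = 11.61 rad/s
Crank pin A relative to C: A = (d + r cosθ, r sinθ); lever angle φ = atan2(r sinθ, d + r cosθ).
Differentiating tanφ: φ̇ = rω(d cosθ + r)/(d² + r² + 2dr cosθ).
d² + r² + 2dr cosθ = |CA|² = 0.0625288 m²;  d cosθ + r = +0.13058 m.
|ω_lever| = |0.0899·11.61·+0.13058| / 0.0625288 = 2.1797 rad/s.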